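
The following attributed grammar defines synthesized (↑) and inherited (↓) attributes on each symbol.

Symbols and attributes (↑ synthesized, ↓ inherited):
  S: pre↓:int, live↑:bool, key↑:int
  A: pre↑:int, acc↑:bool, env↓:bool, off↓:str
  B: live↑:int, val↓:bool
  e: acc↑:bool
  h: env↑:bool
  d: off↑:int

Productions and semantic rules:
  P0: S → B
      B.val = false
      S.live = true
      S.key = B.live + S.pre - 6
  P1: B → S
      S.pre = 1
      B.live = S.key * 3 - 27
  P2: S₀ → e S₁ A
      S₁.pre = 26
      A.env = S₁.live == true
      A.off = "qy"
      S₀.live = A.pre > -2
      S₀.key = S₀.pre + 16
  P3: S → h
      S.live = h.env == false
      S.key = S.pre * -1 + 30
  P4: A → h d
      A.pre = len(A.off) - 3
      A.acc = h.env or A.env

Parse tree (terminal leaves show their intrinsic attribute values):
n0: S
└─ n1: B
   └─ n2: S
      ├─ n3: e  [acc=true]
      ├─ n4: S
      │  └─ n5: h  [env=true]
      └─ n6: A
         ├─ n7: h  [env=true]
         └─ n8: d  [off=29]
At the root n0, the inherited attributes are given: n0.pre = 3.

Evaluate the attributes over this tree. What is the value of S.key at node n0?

21

1. n0.pre = 3  [given at root]
2. n1.val = false  [false]
3. n2.pre = 1  [1]
4. n3.acc = true  [terminal]
5. n4.pre = 26  [26]
6. n5.env = true  [terminal]
7. n4.live = false  [h.env == false]
8. n4.key = 4  [S.pre * -1 + 30]
9. n6.env = false  [S₁.live == true]
10. n6.off = "qy"  ["qy"]
11. n7.env = true  [terminal]
12. n8.off = 29  [terminal]
13. n6.pre = -1  [len(A.off) - 3]
14. n6.acc = true  [h.env or A.env]
15. n2.live = true  [A.pre > -2]
16. n2.key = 17  [S₀.pre + 16]
17. n1.live = 24  [S.key * 3 - 27]
18. n0.live = true  [true]
19. n0.key = 21  [B.live + S.pre - 6]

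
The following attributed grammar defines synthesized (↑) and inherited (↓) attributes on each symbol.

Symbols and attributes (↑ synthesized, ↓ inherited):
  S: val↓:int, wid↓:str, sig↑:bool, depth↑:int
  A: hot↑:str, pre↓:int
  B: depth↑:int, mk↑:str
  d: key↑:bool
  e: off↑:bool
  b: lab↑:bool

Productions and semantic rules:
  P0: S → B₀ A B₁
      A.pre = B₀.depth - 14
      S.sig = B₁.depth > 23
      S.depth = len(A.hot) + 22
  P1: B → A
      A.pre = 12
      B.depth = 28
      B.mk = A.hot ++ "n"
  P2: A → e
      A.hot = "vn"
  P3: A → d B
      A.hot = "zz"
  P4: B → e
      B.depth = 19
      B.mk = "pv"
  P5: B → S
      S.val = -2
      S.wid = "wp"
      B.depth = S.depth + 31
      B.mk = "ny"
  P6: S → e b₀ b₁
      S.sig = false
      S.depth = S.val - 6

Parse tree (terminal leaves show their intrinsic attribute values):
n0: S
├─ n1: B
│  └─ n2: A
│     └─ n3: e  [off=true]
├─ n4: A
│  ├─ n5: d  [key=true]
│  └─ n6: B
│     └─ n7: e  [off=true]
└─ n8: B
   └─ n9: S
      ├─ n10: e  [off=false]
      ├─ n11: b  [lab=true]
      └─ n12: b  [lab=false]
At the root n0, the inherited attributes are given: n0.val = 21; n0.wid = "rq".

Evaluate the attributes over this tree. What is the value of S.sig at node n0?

1. n0.val = 21  [given at root]
2. n0.wid = "rq"  [given at root]
3. n2.pre = 12  [12]
4. n3.off = true  [terminal]
5. n2.hot = "vn"  ["vn"]
6. n1.depth = 28  [28]
7. n1.mk = "vnn"  [A.hot ++ "n"]
8. n4.pre = 14  [B₀.depth - 14]
9. n5.key = true  [terminal]
10. n7.off = true  [terminal]
11. n6.depth = 19  [19]
12. n6.mk = "pv"  ["pv"]
13. n4.hot = "zz"  ["zz"]
14. n9.val = -2  [-2]
15. n9.wid = "wp"  ["wp"]
16. n10.off = false  [terminal]
17. n11.lab = true  [terminal]
18. n12.lab = false  [terminal]
19. n9.sig = false  [false]
20. n9.depth = -8  [S.val - 6]
21. n8.depth = 23  [S.depth + 31]
22. n8.mk = "ny"  ["ny"]
23. n0.sig = false  [B₁.depth > 23]
24. n0.depth = 24  [len(A.hot) + 22]

false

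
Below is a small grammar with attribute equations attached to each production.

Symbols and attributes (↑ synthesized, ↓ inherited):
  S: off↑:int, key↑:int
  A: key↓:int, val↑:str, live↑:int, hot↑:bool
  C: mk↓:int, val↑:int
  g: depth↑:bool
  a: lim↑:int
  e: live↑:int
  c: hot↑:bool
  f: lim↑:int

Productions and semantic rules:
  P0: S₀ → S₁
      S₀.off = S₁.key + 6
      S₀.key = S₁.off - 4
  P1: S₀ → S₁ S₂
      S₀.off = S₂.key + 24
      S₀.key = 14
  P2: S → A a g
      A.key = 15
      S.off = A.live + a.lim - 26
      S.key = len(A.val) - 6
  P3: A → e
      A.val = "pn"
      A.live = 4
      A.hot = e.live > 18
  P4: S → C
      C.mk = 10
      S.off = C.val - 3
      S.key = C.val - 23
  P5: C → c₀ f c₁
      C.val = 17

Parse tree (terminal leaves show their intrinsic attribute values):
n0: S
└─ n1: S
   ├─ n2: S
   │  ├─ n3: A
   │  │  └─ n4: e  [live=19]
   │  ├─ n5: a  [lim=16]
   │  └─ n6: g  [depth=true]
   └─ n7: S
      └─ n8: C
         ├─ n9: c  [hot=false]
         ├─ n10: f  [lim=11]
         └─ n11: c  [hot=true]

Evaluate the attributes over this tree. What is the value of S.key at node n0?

14

1. n3.key = 15  [15]
2. n4.live = 19  [terminal]
3. n3.val = "pn"  ["pn"]
4. n3.live = 4  [4]
5. n3.hot = true  [e.live > 18]
6. n5.lim = 16  [terminal]
7. n6.depth = true  [terminal]
8. n2.off = -6  [A.live + a.lim - 26]
9. n2.key = -4  [len(A.val) - 6]
10. n8.mk = 10  [10]
11. n9.hot = false  [terminal]
12. n10.lim = 11  [terminal]
13. n11.hot = true  [terminal]
14. n8.val = 17  [17]
15. n7.off = 14  [C.val - 3]
16. n7.key = -6  [C.val - 23]
17. n1.off = 18  [S₂.key + 24]
18. n1.key = 14  [14]
19. n0.off = 20  [S₁.key + 6]
20. n0.key = 14  [S₁.off - 4]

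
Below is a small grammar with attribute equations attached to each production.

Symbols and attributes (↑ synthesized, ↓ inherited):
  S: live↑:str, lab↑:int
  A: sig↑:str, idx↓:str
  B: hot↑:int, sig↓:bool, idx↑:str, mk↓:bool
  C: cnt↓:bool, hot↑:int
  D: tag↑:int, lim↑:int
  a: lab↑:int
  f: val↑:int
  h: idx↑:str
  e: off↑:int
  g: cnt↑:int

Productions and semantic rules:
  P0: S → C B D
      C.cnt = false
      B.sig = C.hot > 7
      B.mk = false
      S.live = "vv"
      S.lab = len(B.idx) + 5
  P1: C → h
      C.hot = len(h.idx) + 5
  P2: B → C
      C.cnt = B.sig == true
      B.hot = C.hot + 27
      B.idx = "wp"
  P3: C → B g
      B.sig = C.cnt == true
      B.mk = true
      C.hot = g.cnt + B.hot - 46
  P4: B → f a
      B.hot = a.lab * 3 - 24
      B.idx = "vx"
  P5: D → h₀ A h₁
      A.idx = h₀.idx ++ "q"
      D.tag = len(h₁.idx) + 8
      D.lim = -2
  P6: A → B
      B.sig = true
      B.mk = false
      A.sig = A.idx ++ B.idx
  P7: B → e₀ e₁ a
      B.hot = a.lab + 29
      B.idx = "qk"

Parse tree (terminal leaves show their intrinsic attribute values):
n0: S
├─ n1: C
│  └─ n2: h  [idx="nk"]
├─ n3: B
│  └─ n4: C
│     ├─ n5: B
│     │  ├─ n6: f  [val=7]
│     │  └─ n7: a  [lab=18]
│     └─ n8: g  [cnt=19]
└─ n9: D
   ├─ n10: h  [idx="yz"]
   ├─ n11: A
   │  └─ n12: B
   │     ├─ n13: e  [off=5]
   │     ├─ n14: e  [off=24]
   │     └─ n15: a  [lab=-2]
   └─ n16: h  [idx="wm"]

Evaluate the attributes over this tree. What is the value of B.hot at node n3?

1. n1.cnt = false  [false]
2. n2.idx = "nk"  [terminal]
3. n1.hot = 7  [len(h.idx) + 5]
4. n3.sig = false  [C.hot > 7]
5. n3.mk = false  [false]
6. n4.cnt = false  [B.sig == true]
7. n5.sig = false  [C.cnt == true]
8. n5.mk = true  [true]
9. n6.val = 7  [terminal]
10. n7.lab = 18  [terminal]
11. n5.hot = 30  [a.lab * 3 - 24]
12. n5.idx = "vx"  ["vx"]
13. n8.cnt = 19  [terminal]
14. n4.hot = 3  [g.cnt + B.hot - 46]
15. n3.hot = 30  [C.hot + 27]
16. n3.idx = "wp"  ["wp"]
17. n10.idx = "yz"  [terminal]
18. n11.idx = "yzq"  [h₀.idx ++ "q"]
19. n12.sig = true  [true]
20. n12.mk = false  [false]
21. n13.off = 5  [terminal]
22. n14.off = 24  [terminal]
23. n15.lab = -2  [terminal]
24. n12.hot = 27  [a.lab + 29]
25. n12.idx = "qk"  ["qk"]
26. n11.sig = "yzqqk"  [A.idx ++ B.idx]
27. n16.idx = "wm"  [terminal]
28. n9.tag = 10  [len(h₁.idx) + 8]
29. n9.lim = -2  [-2]
30. n0.live = "vv"  ["vv"]
31. n0.lab = 7  [len(B.idx) + 5]

30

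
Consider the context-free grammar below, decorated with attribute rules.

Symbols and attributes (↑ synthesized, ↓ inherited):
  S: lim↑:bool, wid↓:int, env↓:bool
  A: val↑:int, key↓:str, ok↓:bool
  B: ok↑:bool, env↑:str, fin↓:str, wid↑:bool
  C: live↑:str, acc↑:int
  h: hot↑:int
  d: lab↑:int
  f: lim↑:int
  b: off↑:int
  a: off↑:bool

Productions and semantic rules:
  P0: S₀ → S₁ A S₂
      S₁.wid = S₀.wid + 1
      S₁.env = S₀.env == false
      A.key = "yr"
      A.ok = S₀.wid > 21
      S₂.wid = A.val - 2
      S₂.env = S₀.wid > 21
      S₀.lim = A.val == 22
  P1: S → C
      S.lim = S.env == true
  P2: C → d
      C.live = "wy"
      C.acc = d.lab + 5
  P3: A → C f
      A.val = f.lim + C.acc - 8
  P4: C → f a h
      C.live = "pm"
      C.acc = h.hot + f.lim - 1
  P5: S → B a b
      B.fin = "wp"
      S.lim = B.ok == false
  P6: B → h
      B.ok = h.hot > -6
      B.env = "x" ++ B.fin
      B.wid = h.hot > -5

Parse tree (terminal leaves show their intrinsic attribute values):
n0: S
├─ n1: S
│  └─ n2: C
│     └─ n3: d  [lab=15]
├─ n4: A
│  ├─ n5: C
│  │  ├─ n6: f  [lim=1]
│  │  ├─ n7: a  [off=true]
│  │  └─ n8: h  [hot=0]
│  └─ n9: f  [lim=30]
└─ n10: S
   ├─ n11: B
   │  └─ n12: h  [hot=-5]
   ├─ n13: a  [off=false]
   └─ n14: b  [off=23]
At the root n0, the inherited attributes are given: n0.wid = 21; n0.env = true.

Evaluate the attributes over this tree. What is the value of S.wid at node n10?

1. n0.wid = 21  [given at root]
2. n0.env = true  [given at root]
3. n1.wid = 22  [S₀.wid + 1]
4. n1.env = false  [S₀.env == false]
5. n3.lab = 15  [terminal]
6. n2.live = "wy"  ["wy"]
7. n2.acc = 20  [d.lab + 5]
8. n1.lim = false  [S.env == true]
9. n4.key = "yr"  ["yr"]
10. n4.ok = false  [S₀.wid > 21]
11. n6.lim = 1  [terminal]
12. n7.off = true  [terminal]
13. n8.hot = 0  [terminal]
14. n5.live = "pm"  ["pm"]
15. n5.acc = 0  [h.hot + f.lim - 1]
16. n9.lim = 30  [terminal]
17. n4.val = 22  [f.lim + C.acc - 8]
18. n10.wid = 20  [A.val - 2]
19. n10.env = false  [S₀.wid > 21]
20. n11.fin = "wp"  ["wp"]
21. n12.hot = -5  [terminal]
22. n11.ok = true  [h.hot > -6]
23. n11.env = "xwp"  ["x" ++ B.fin]
24. n11.wid = false  [h.hot > -5]
25. n13.off = false  [terminal]
26. n14.off = 23  [terminal]
27. n10.lim = false  [B.ok == false]
28. n0.lim = true  [A.val == 22]

20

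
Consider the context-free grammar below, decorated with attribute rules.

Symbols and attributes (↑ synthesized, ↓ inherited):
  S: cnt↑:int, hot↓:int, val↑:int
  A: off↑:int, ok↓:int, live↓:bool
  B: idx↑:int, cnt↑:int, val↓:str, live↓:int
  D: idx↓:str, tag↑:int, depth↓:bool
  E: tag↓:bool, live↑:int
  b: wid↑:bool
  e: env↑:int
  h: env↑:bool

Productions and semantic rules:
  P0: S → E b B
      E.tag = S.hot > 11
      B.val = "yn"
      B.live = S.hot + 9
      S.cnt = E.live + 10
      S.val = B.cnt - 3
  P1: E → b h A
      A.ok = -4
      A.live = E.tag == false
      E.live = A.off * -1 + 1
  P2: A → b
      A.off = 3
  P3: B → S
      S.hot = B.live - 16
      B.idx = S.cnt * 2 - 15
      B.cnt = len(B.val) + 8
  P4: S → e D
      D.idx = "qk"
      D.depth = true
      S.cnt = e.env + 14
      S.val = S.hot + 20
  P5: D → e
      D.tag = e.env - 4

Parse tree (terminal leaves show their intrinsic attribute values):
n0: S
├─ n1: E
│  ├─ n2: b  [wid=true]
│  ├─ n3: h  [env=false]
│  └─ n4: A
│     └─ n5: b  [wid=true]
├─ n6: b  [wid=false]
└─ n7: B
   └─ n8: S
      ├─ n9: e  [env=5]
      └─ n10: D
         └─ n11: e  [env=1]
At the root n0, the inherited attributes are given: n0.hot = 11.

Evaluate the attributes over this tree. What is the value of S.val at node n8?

24

1. n0.hot = 11  [given at root]
2. n1.tag = false  [S.hot > 11]
3. n2.wid = true  [terminal]
4. n3.env = false  [terminal]
5. n4.ok = -4  [-4]
6. n4.live = true  [E.tag == false]
7. n5.wid = true  [terminal]
8. n4.off = 3  [3]
9. n1.live = -2  [A.off * -1 + 1]
10. n6.wid = false  [terminal]
11. n7.val = "yn"  ["yn"]
12. n7.live = 20  [S.hot + 9]
13. n8.hot = 4  [B.live - 16]
14. n9.env = 5  [terminal]
15. n10.idx = "qk"  ["qk"]
16. n10.depth = true  [true]
17. n11.env = 1  [terminal]
18. n10.tag = -3  [e.env - 4]
19. n8.cnt = 19  [e.env + 14]
20. n8.val = 24  [S.hot + 20]
21. n7.idx = 23  [S.cnt * 2 - 15]
22. n7.cnt = 10  [len(B.val) + 8]
23. n0.cnt = 8  [E.live + 10]
24. n0.val = 7  [B.cnt - 3]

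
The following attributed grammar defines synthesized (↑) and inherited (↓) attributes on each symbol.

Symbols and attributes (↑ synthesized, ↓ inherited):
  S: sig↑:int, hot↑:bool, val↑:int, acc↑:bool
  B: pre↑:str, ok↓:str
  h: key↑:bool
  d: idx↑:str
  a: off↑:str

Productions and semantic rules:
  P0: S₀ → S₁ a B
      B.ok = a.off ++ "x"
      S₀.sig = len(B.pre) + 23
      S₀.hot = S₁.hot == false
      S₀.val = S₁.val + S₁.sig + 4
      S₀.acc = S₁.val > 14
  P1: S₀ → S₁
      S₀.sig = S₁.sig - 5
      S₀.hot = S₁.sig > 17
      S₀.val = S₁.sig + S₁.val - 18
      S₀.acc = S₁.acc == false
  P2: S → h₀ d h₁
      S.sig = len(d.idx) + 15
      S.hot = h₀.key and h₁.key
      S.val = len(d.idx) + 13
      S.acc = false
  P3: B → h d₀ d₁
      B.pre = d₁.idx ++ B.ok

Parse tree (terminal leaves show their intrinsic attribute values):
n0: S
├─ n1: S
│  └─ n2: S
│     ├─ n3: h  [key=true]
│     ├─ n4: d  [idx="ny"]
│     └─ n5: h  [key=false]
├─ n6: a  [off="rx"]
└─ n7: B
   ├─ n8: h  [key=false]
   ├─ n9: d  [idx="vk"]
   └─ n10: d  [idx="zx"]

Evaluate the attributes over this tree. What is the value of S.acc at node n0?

false

1. n3.key = true  [terminal]
2. n4.idx = "ny"  [terminal]
3. n5.key = false  [terminal]
4. n2.sig = 17  [len(d.idx) + 15]
5. n2.hot = false  [h₀.key and h₁.key]
6. n2.val = 15  [len(d.idx) + 13]
7. n2.acc = false  [false]
8. n1.sig = 12  [S₁.sig - 5]
9. n1.hot = false  [S₁.sig > 17]
10. n1.val = 14  [S₁.sig + S₁.val - 18]
11. n1.acc = true  [S₁.acc == false]
12. n6.off = "rx"  [terminal]
13. n7.ok = "rxx"  [a.off ++ "x"]
14. n8.key = false  [terminal]
15. n9.idx = "vk"  [terminal]
16. n10.idx = "zx"  [terminal]
17. n7.pre = "zxrxx"  [d₁.idx ++ B.ok]
18. n0.sig = 28  [len(B.pre) + 23]
19. n0.hot = true  [S₁.hot == false]
20. n0.val = 30  [S₁.val + S₁.sig + 4]
21. n0.acc = false  [S₁.val > 14]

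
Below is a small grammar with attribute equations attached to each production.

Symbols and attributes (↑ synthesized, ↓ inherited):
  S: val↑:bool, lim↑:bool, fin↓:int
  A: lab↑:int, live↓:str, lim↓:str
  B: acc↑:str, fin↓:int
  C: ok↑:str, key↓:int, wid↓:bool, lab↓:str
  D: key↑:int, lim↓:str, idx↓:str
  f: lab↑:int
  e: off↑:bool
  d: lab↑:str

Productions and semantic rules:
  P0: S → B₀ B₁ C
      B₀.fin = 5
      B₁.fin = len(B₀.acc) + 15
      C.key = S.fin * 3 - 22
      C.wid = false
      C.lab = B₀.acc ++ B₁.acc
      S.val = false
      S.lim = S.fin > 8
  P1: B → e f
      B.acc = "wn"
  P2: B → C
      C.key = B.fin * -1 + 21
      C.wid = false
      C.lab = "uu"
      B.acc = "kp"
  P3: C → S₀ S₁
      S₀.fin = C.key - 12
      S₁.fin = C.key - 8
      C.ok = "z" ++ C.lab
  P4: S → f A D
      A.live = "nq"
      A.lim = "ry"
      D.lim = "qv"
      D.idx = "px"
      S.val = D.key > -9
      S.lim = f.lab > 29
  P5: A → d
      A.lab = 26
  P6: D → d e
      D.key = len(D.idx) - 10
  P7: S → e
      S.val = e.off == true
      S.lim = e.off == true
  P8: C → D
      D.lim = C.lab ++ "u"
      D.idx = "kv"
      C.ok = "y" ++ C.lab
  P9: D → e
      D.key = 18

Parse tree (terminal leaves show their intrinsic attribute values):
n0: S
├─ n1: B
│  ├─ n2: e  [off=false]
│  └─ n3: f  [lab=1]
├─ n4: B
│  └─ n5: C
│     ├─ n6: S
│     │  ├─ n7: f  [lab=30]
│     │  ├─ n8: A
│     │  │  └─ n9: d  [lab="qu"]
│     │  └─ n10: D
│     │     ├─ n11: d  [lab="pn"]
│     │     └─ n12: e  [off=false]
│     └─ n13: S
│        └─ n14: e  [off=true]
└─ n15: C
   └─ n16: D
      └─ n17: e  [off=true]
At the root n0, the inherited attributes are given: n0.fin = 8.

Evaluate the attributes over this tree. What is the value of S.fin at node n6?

-8

1. n0.fin = 8  [given at root]
2. n1.fin = 5  [5]
3. n2.off = false  [terminal]
4. n3.lab = 1  [terminal]
5. n1.acc = "wn"  ["wn"]
6. n4.fin = 17  [len(B₀.acc) + 15]
7. n5.key = 4  [B.fin * -1 + 21]
8. n5.wid = false  [false]
9. n5.lab = "uu"  ["uu"]
10. n6.fin = -8  [C.key - 12]
11. n7.lab = 30  [terminal]
12. n8.live = "nq"  ["nq"]
13. n8.lim = "ry"  ["ry"]
14. n9.lab = "qu"  [terminal]
15. n8.lab = 26  [26]
16. n10.lim = "qv"  ["qv"]
17. n10.idx = "px"  ["px"]
18. n11.lab = "pn"  [terminal]
19. n12.off = false  [terminal]
20. n10.key = -8  [len(D.idx) - 10]
21. n6.val = true  [D.key > -9]
22. n6.lim = true  [f.lab > 29]
23. n13.fin = -4  [C.key - 8]
24. n14.off = true  [terminal]
25. n13.val = true  [e.off == true]
26. n13.lim = true  [e.off == true]
27. n5.ok = "zuu"  ["z" ++ C.lab]
28. n4.acc = "kp"  ["kp"]
29. n15.key = 2  [S.fin * 3 - 22]
30. n15.wid = false  [false]
31. n15.lab = "wnkp"  [B₀.acc ++ B₁.acc]
32. n16.lim = "wnkpu"  [C.lab ++ "u"]
33. n16.idx = "kv"  ["kv"]
34. n17.off = true  [terminal]
35. n16.key = 18  [18]
36. n15.ok = "ywnkp"  ["y" ++ C.lab]
37. n0.val = false  [false]
38. n0.lim = false  [S.fin > 8]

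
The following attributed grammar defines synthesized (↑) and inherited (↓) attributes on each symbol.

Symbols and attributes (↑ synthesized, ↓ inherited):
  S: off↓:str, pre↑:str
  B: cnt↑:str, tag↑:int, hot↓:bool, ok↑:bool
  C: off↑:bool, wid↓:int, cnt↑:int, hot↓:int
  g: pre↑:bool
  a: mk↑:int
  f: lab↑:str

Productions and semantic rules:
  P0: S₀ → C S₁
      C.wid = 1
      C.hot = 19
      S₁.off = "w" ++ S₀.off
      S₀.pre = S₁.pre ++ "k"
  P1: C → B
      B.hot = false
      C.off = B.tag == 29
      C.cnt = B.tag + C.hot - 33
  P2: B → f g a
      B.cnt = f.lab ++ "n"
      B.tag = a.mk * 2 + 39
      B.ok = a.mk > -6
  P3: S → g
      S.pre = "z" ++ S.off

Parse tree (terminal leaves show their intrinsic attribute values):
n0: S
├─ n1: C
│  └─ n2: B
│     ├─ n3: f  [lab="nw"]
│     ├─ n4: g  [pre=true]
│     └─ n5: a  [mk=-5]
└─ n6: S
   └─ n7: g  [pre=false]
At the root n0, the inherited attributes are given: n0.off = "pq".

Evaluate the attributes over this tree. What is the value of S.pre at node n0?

"zwpqk"

1. n0.off = "pq"  [given at root]
2. n1.wid = 1  [1]
3. n1.hot = 19  [19]
4. n2.hot = false  [false]
5. n3.lab = "nw"  [terminal]
6. n4.pre = true  [terminal]
7. n5.mk = -5  [terminal]
8. n2.cnt = "nwn"  [f.lab ++ "n"]
9. n2.tag = 29  [a.mk * 2 + 39]
10. n2.ok = true  [a.mk > -6]
11. n1.off = true  [B.tag == 29]
12. n1.cnt = 15  [B.tag + C.hot - 33]
13. n6.off = "wpq"  ["w" ++ S₀.off]
14. n7.pre = false  [terminal]
15. n6.pre = "zwpq"  ["z" ++ S.off]
16. n0.pre = "zwpqk"  [S₁.pre ++ "k"]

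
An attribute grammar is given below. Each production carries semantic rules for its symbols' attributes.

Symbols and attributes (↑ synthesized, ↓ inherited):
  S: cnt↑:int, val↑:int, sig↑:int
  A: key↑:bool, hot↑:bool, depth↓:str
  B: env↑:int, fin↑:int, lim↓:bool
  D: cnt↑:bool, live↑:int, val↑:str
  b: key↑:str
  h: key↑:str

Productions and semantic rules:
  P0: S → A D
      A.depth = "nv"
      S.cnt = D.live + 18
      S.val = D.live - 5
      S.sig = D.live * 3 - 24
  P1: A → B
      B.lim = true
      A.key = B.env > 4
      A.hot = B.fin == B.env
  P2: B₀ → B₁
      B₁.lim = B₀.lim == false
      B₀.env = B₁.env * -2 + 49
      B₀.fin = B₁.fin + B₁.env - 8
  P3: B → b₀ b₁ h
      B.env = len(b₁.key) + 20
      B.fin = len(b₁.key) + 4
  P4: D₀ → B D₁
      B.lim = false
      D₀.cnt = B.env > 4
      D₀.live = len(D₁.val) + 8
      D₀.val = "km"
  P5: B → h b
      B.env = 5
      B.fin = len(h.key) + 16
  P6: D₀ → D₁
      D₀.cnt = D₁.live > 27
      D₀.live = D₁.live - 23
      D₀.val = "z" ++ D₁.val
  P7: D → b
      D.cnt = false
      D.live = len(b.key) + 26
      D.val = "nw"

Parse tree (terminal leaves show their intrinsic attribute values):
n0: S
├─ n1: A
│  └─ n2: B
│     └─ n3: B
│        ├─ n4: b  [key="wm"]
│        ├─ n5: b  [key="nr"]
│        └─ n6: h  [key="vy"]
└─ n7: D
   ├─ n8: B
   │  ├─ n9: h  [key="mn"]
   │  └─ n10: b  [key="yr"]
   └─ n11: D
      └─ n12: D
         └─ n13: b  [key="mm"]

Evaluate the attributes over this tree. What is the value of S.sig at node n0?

1. n1.depth = "nv"  ["nv"]
2. n2.lim = true  [true]
3. n3.lim = false  [B₀.lim == false]
4. n4.key = "wm"  [terminal]
5. n5.key = "nr"  [terminal]
6. n6.key = "vy"  [terminal]
7. n3.env = 22  [len(b₁.key) + 20]
8. n3.fin = 6  [len(b₁.key) + 4]
9. n2.env = 5  [B₁.env * -2 + 49]
10. n2.fin = 20  [B₁.fin + B₁.env - 8]
11. n1.key = true  [B.env > 4]
12. n1.hot = false  [B.fin == B.env]
13. n8.lim = false  [false]
14. n9.key = "mn"  [terminal]
15. n10.key = "yr"  [terminal]
16. n8.env = 5  [5]
17. n8.fin = 18  [len(h.key) + 16]
18. n13.key = "mm"  [terminal]
19. n12.cnt = false  [false]
20. n12.live = 28  [len(b.key) + 26]
21. n12.val = "nw"  ["nw"]
22. n11.cnt = true  [D₁.live > 27]
23. n11.live = 5  [D₁.live - 23]
24. n11.val = "znw"  ["z" ++ D₁.val]
25. n7.cnt = true  [B.env > 4]
26. n7.live = 11  [len(D₁.val) + 8]
27. n7.val = "km"  ["km"]
28. n0.cnt = 29  [D.live + 18]
29. n0.val = 6  [D.live - 5]
30. n0.sig = 9  [D.live * 3 - 24]

9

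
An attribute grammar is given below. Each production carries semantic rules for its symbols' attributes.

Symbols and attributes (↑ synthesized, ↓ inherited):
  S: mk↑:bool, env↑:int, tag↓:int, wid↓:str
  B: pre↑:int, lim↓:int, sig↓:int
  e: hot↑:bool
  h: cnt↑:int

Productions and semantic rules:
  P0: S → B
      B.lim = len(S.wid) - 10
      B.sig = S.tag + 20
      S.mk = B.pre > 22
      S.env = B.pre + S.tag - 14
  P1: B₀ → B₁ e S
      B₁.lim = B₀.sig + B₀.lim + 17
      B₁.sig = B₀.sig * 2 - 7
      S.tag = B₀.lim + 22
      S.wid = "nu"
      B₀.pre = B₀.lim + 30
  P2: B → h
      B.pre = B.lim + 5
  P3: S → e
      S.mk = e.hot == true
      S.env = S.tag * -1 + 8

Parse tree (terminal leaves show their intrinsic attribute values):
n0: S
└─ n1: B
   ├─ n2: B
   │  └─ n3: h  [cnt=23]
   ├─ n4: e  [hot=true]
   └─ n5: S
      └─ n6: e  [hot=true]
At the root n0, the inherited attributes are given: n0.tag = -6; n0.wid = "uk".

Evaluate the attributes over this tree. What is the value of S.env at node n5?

-6

1. n0.tag = -6  [given at root]
2. n0.wid = "uk"  [given at root]
3. n1.lim = -8  [len(S.wid) - 10]
4. n1.sig = 14  [S.tag + 20]
5. n2.lim = 23  [B₀.sig + B₀.lim + 17]
6. n2.sig = 21  [B₀.sig * 2 - 7]
7. n3.cnt = 23  [terminal]
8. n2.pre = 28  [B.lim + 5]
9. n4.hot = true  [terminal]
10. n5.tag = 14  [B₀.lim + 22]
11. n5.wid = "nu"  ["nu"]
12. n6.hot = true  [terminal]
13. n5.mk = true  [e.hot == true]
14. n5.env = -6  [S.tag * -1 + 8]
15. n1.pre = 22  [B₀.lim + 30]
16. n0.mk = false  [B.pre > 22]
17. n0.env = 2  [B.pre + S.tag - 14]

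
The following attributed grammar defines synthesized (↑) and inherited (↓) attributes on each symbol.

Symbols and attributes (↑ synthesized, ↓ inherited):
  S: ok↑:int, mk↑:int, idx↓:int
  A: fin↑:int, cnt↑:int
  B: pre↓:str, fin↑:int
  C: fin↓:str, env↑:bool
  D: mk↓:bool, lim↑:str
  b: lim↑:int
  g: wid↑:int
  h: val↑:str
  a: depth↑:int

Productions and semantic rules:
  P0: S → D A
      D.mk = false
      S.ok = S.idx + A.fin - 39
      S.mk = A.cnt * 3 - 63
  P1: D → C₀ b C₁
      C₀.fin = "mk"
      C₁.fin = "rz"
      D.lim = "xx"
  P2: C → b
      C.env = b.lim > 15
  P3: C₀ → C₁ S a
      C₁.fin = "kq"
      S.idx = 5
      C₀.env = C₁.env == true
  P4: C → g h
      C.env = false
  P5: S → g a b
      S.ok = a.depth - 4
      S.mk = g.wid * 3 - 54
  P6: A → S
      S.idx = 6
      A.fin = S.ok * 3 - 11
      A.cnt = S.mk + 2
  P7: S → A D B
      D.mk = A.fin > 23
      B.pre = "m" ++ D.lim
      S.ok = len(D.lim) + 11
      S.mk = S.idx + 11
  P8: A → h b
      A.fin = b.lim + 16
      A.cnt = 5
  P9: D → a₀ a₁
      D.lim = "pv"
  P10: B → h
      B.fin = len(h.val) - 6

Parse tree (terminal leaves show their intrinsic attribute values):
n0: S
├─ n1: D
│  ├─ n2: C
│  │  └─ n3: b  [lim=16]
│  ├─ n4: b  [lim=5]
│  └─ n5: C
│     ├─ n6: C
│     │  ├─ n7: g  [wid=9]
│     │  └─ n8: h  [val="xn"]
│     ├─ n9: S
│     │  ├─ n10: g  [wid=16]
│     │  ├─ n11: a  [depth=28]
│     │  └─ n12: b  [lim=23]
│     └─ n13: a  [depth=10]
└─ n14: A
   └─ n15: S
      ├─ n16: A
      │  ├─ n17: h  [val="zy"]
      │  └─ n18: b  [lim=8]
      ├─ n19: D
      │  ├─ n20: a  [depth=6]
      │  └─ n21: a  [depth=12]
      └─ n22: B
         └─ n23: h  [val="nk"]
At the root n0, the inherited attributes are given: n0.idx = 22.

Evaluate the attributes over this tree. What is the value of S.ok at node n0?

1. n0.idx = 22  [given at root]
2. n1.mk = false  [false]
3. n2.fin = "mk"  ["mk"]
4. n3.lim = 16  [terminal]
5. n2.env = true  [b.lim > 15]
6. n4.lim = 5  [terminal]
7. n5.fin = "rz"  ["rz"]
8. n6.fin = "kq"  ["kq"]
9. n7.wid = 9  [terminal]
10. n8.val = "xn"  [terminal]
11. n6.env = false  [false]
12. n9.idx = 5  [5]
13. n10.wid = 16  [terminal]
14. n11.depth = 28  [terminal]
15. n12.lim = 23  [terminal]
16. n9.ok = 24  [a.depth - 4]
17. n9.mk = -6  [g.wid * 3 - 54]
18. n13.depth = 10  [terminal]
19. n5.env = false  [C₁.env == true]
20. n1.lim = "xx"  ["xx"]
21. n15.idx = 6  [6]
22. n17.val = "zy"  [terminal]
23. n18.lim = 8  [terminal]
24. n16.fin = 24  [b.lim + 16]
25. n16.cnt = 5  [5]
26. n19.mk = true  [A.fin > 23]
27. n20.depth = 6  [terminal]
28. n21.depth = 12  [terminal]
29. n19.lim = "pv"  ["pv"]
30. n22.pre = "mpv"  ["m" ++ D.lim]
31. n23.val = "nk"  [terminal]
32. n22.fin = -4  [len(h.val) - 6]
33. n15.ok = 13  [len(D.lim) + 11]
34. n15.mk = 17  [S.idx + 11]
35. n14.fin = 28  [S.ok * 3 - 11]
36. n14.cnt = 19  [S.mk + 2]
37. n0.ok = 11  [S.idx + A.fin - 39]
38. n0.mk = -6  [A.cnt * 3 - 63]

11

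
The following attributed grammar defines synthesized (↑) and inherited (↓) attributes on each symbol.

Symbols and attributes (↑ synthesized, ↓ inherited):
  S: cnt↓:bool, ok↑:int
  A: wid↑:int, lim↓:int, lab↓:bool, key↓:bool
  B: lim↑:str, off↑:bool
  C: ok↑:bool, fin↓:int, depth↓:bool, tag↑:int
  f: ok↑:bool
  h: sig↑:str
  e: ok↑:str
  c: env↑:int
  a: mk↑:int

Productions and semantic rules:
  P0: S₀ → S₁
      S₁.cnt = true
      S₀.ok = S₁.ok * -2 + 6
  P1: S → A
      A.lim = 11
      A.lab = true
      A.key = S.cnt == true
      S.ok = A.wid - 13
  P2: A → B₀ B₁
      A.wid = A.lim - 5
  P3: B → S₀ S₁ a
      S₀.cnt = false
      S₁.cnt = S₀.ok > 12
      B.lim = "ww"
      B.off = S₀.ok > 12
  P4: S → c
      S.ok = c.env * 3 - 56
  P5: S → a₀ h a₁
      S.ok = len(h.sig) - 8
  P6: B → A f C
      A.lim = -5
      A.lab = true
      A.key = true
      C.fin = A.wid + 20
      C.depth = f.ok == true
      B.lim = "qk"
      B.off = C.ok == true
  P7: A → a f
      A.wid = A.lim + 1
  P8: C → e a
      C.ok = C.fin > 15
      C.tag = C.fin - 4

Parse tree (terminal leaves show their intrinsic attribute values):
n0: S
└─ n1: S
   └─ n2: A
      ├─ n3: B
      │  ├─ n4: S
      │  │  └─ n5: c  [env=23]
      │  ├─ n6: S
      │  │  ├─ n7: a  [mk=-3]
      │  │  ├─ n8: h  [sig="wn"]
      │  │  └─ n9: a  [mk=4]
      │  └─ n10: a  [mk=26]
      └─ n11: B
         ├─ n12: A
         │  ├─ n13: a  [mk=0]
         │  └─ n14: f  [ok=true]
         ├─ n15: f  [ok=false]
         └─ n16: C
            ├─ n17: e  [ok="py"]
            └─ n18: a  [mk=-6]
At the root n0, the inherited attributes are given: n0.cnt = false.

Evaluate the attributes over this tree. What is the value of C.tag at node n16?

12

1. n0.cnt = false  [given at root]
2. n1.cnt = true  [true]
3. n2.lim = 11  [11]
4. n2.lab = true  [true]
5. n2.key = true  [S.cnt == true]
6. n4.cnt = false  [false]
7. n5.env = 23  [terminal]
8. n4.ok = 13  [c.env * 3 - 56]
9. n6.cnt = true  [S₀.ok > 12]
10. n7.mk = -3  [terminal]
11. n8.sig = "wn"  [terminal]
12. n9.mk = 4  [terminal]
13. n6.ok = -6  [len(h.sig) - 8]
14. n10.mk = 26  [terminal]
15. n3.lim = "ww"  ["ww"]
16. n3.off = true  [S₀.ok > 12]
17. n12.lim = -5  [-5]
18. n12.lab = true  [true]
19. n12.key = true  [true]
20. n13.mk = 0  [terminal]
21. n14.ok = true  [terminal]
22. n12.wid = -4  [A.lim + 1]
23. n15.ok = false  [terminal]
24. n16.fin = 16  [A.wid + 20]
25. n16.depth = false  [f.ok == true]
26. n17.ok = "py"  [terminal]
27. n18.mk = -6  [terminal]
28. n16.ok = true  [C.fin > 15]
29. n16.tag = 12  [C.fin - 4]
30. n11.lim = "qk"  ["qk"]
31. n11.off = true  [C.ok == true]
32. n2.wid = 6  [A.lim - 5]
33. n1.ok = -7  [A.wid - 13]
34. n0.ok = 20  [S₁.ok * -2 + 6]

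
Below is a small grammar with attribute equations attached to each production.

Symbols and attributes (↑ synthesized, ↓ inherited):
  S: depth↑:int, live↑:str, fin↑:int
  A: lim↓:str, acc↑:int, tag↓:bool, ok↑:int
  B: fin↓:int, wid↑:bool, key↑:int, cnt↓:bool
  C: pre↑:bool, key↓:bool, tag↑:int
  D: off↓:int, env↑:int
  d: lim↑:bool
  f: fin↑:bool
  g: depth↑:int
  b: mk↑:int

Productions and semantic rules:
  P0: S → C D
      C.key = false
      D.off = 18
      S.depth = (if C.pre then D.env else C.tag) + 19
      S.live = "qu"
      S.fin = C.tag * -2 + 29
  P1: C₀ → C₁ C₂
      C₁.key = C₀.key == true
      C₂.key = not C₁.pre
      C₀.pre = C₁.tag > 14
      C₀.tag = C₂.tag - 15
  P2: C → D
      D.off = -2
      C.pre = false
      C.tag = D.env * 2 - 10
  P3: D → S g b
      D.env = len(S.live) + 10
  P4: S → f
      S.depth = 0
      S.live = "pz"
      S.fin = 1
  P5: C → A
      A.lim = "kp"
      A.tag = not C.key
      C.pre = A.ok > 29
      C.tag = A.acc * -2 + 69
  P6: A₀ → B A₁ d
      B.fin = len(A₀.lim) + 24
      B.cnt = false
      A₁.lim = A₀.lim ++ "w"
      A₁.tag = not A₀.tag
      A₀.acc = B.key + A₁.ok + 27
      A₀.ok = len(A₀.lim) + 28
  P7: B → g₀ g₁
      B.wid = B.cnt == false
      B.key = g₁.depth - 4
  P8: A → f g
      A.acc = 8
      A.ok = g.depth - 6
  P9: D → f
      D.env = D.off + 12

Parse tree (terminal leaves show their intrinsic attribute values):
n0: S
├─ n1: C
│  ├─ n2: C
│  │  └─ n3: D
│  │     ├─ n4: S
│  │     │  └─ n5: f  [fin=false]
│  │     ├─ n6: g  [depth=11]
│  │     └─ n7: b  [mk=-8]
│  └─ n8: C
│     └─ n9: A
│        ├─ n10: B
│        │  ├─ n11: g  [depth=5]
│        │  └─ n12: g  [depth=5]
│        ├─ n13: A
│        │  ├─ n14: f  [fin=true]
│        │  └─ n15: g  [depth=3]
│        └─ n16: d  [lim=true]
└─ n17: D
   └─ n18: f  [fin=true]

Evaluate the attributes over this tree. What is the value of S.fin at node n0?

1. n1.key = false  [false]
2. n2.key = false  [C₀.key == true]
3. n3.off = -2  [-2]
4. n5.fin = false  [terminal]
5. n4.depth = 0  [0]
6. n4.live = "pz"  ["pz"]
7. n4.fin = 1  [1]
8. n6.depth = 11  [terminal]
9. n7.mk = -8  [terminal]
10. n3.env = 12  [len(S.live) + 10]
11. n2.pre = false  [false]
12. n2.tag = 14  [D.env * 2 - 10]
13. n8.key = true  [not C₁.pre]
14. n9.lim = "kp"  ["kp"]
15. n9.tag = false  [not C.key]
16. n10.fin = 26  [len(A₀.lim) + 24]
17. n10.cnt = false  [false]
18. n11.depth = 5  [terminal]
19. n12.depth = 5  [terminal]
20. n10.wid = true  [B.cnt == false]
21. n10.key = 1  [g₁.depth - 4]
22. n13.lim = "kpw"  [A₀.lim ++ "w"]
23. n13.tag = true  [not A₀.tag]
24. n14.fin = true  [terminal]
25. n15.depth = 3  [terminal]
26. n13.acc = 8  [8]
27. n13.ok = -3  [g.depth - 6]
28. n16.lim = true  [terminal]
29. n9.acc = 25  [B.key + A₁.ok + 27]
30. n9.ok = 30  [len(A₀.lim) + 28]
31. n8.pre = true  [A.ok > 29]
32. n8.tag = 19  [A.acc * -2 + 69]
33. n1.pre = false  [C₁.tag > 14]
34. n1.tag = 4  [C₂.tag - 15]
35. n17.off = 18  [18]
36. n18.fin = true  [terminal]
37. n17.env = 30  [D.off + 12]
38. n0.depth = 23  [(if C.pre then D.env else C.tag) + 19]
39. n0.live = "qu"  ["qu"]
40. n0.fin = 21  [C.tag * -2 + 29]

21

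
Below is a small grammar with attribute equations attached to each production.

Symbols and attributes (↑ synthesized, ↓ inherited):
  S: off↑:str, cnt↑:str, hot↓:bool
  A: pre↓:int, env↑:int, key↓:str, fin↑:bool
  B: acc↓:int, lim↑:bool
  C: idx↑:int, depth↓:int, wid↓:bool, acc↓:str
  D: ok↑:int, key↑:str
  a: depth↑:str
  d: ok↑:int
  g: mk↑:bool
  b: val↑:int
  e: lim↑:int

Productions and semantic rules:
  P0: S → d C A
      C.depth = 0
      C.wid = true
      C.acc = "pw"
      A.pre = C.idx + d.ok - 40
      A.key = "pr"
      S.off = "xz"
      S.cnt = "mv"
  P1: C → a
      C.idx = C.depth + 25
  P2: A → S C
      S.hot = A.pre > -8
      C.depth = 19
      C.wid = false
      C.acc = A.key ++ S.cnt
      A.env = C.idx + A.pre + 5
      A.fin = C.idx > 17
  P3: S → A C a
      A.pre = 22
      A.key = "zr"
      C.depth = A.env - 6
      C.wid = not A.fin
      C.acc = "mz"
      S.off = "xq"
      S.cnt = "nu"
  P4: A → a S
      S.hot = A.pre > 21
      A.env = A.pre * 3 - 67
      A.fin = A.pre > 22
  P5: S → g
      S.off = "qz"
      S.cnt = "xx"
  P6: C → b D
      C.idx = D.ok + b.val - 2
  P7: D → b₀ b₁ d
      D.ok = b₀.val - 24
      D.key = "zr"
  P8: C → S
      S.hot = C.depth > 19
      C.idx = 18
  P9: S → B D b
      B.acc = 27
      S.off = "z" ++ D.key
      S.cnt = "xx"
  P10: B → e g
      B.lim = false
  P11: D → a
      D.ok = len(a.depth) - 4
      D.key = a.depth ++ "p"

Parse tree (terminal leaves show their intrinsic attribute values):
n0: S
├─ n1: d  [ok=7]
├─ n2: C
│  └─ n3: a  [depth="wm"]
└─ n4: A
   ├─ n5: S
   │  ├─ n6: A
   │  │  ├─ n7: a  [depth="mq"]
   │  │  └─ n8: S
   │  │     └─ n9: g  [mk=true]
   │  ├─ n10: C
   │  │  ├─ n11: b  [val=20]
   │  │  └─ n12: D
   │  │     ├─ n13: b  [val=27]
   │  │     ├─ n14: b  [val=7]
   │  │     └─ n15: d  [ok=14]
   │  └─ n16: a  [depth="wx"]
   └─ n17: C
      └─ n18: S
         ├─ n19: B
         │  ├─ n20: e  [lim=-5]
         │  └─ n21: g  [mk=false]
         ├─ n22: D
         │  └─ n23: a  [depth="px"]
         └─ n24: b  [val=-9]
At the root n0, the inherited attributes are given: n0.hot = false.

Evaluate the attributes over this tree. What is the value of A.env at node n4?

15

1. n0.hot = false  [given at root]
2. n1.ok = 7  [terminal]
3. n2.depth = 0  [0]
4. n2.wid = true  [true]
5. n2.acc = "pw"  ["pw"]
6. n3.depth = "wm"  [terminal]
7. n2.idx = 25  [C.depth + 25]
8. n4.pre = -8  [C.idx + d.ok - 40]
9. n4.key = "pr"  ["pr"]
10. n5.hot = false  [A.pre > -8]
11. n6.pre = 22  [22]
12. n6.key = "zr"  ["zr"]
13. n7.depth = "mq"  [terminal]
14. n8.hot = true  [A.pre > 21]
15. n9.mk = true  [terminal]
16. n8.off = "qz"  ["qz"]
17. n8.cnt = "xx"  ["xx"]
18. n6.env = -1  [A.pre * 3 - 67]
19. n6.fin = false  [A.pre > 22]
20. n10.depth = -7  [A.env - 6]
21. n10.wid = true  [not A.fin]
22. n10.acc = "mz"  ["mz"]
23. n11.val = 20  [terminal]
24. n13.val = 27  [terminal]
25. n14.val = 7  [terminal]
26. n15.ok = 14  [terminal]
27. n12.ok = 3  [b₀.val - 24]
28. n12.key = "zr"  ["zr"]
29. n10.idx = 21  [D.ok + b.val - 2]
30. n16.depth = "wx"  [terminal]
31. n5.off = "xq"  ["xq"]
32. n5.cnt = "nu"  ["nu"]
33. n17.depth = 19  [19]
34. n17.wid = false  [false]
35. n17.acc = "prnu"  [A.key ++ S.cnt]
36. n18.hot = false  [C.depth > 19]
37. n19.acc = 27  [27]
38. n20.lim = -5  [terminal]
39. n21.mk = false  [terminal]
40. n19.lim = false  [false]
41. n23.depth = "px"  [terminal]
42. n22.ok = -2  [len(a.depth) - 4]
43. n22.key = "pxp"  [a.depth ++ "p"]
44. n24.val = -9  [terminal]
45. n18.off = "zpxp"  ["z" ++ D.key]
46. n18.cnt = "xx"  ["xx"]
47. n17.idx = 18  [18]
48. n4.env = 15  [C.idx + A.pre + 5]
49. n4.fin = true  [C.idx > 17]
50. n0.off = "xz"  ["xz"]
51. n0.cnt = "mv"  ["mv"]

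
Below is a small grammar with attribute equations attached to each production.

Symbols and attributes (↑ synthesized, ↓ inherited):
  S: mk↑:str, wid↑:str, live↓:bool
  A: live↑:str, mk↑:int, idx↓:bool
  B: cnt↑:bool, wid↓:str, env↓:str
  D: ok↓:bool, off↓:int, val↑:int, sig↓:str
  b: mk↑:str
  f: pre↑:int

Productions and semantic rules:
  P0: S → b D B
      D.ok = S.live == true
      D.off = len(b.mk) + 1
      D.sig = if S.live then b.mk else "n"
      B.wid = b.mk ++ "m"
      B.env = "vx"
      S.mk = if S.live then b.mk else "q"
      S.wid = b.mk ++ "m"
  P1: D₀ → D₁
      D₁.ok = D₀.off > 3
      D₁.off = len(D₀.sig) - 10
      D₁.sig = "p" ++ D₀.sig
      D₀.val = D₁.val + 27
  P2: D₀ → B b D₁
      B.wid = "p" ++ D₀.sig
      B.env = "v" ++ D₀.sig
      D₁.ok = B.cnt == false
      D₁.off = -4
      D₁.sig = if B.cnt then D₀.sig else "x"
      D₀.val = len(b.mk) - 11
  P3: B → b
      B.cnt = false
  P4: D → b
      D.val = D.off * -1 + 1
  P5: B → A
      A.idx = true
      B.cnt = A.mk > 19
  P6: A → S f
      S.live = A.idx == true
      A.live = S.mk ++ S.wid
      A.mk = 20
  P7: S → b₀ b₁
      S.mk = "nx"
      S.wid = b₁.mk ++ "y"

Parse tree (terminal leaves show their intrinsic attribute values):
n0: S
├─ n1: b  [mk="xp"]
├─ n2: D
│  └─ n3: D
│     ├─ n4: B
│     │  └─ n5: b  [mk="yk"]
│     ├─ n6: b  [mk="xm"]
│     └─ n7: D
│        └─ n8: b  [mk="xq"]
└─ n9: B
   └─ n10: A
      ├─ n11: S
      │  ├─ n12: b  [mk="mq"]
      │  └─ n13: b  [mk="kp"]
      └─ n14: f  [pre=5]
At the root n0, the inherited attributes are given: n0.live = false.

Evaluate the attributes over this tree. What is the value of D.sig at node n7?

"x"

1. n0.live = false  [given at root]
2. n1.mk = "xp"  [terminal]
3. n2.ok = false  [S.live == true]
4. n2.off = 3  [len(b.mk) + 1]
5. n2.sig = "n"  [if S.live then b.mk else "n"]
6. n3.ok = false  [D₀.off > 3]
7. n3.off = -9  [len(D₀.sig) - 10]
8. n3.sig = "pn"  ["p" ++ D₀.sig]
9. n4.wid = "ppn"  ["p" ++ D₀.sig]
10. n4.env = "vpn"  ["v" ++ D₀.sig]
11. n5.mk = "yk"  [terminal]
12. n4.cnt = false  [false]
13. n6.mk = "xm"  [terminal]
14. n7.ok = true  [B.cnt == false]
15. n7.off = -4  [-4]
16. n7.sig = "x"  [if B.cnt then D₀.sig else "x"]
17. n8.mk = "xq"  [terminal]
18. n7.val = 5  [D.off * -1 + 1]
19. n3.val = -9  [len(b.mk) - 11]
20. n2.val = 18  [D₁.val + 27]
21. n9.wid = "xpm"  [b.mk ++ "m"]
22. n9.env = "vx"  ["vx"]
23. n10.idx = true  [true]
24. n11.live = true  [A.idx == true]
25. n12.mk = "mq"  [terminal]
26. n13.mk = "kp"  [terminal]
27. n11.mk = "nx"  ["nx"]
28. n11.wid = "kpy"  [b₁.mk ++ "y"]
29. n14.pre = 5  [terminal]
30. n10.live = "nxkpy"  [S.mk ++ S.wid]
31. n10.mk = 20  [20]
32. n9.cnt = true  [A.mk > 19]
33. n0.mk = "q"  [if S.live then b.mk else "q"]
34. n0.wid = "xpm"  [b.mk ++ "m"]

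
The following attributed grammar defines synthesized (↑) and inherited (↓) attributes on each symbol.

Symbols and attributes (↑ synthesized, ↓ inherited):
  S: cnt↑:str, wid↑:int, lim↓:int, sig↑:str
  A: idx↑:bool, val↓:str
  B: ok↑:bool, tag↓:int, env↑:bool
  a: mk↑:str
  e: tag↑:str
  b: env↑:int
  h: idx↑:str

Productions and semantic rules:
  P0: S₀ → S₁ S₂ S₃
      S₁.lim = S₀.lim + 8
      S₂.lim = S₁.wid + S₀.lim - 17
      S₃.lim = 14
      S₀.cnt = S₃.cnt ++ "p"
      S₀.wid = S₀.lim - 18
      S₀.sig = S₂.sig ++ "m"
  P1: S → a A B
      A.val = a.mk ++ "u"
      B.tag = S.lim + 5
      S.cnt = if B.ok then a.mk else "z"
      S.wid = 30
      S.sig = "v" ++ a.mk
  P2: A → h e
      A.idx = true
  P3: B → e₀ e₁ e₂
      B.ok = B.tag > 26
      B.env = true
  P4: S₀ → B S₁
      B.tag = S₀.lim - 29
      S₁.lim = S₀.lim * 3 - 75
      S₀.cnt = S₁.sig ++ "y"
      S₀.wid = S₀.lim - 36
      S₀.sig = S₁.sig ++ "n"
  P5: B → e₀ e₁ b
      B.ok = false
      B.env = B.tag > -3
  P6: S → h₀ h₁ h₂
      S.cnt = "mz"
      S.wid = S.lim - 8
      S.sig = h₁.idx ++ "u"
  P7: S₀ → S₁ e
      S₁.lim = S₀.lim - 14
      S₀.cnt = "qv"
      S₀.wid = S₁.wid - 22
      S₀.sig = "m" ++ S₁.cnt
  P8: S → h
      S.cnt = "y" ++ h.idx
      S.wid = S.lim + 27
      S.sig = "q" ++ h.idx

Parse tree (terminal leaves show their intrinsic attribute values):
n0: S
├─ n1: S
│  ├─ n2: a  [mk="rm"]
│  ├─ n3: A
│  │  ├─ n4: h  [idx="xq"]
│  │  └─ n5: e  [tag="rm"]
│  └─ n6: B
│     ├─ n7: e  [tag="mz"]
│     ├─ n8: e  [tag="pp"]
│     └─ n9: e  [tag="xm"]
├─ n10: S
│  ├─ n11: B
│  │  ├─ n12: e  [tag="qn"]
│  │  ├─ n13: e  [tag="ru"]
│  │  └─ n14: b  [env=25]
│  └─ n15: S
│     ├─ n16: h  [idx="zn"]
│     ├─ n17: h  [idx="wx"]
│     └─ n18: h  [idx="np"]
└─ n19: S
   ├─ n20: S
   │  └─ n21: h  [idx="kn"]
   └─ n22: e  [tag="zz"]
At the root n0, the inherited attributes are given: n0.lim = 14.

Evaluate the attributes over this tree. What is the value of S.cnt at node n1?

1. n0.lim = 14  [given at root]
2. n1.lim = 22  [S₀.lim + 8]
3. n2.mk = "rm"  [terminal]
4. n3.val = "rmu"  [a.mk ++ "u"]
5. n4.idx = "xq"  [terminal]
6. n5.tag = "rm"  [terminal]
7. n3.idx = true  [true]
8. n6.tag = 27  [S.lim + 5]
9. n7.tag = "mz"  [terminal]
10. n8.tag = "pp"  [terminal]
11. n9.tag = "xm"  [terminal]
12. n6.ok = true  [B.tag > 26]
13. n6.env = true  [true]
14. n1.cnt = "rm"  [if B.ok then a.mk else "z"]
15. n1.wid = 30  [30]
16. n1.sig = "vrm"  ["v" ++ a.mk]
17. n10.lim = 27  [S₁.wid + S₀.lim - 17]
18. n11.tag = -2  [S₀.lim - 29]
19. n12.tag = "qn"  [terminal]
20. n13.tag = "ru"  [terminal]
21. n14.env = 25  [terminal]
22. n11.ok = false  [false]
23. n11.env = true  [B.tag > -3]
24. n15.lim = 6  [S₀.lim * 3 - 75]
25. n16.idx = "zn"  [terminal]
26. n17.idx = "wx"  [terminal]
27. n18.idx = "np"  [terminal]
28. n15.cnt = "mz"  ["mz"]
29. n15.wid = -2  [S.lim - 8]
30. n15.sig = "wxu"  [h₁.idx ++ "u"]
31. n10.cnt = "wxuy"  [S₁.sig ++ "y"]
32. n10.wid = -9  [S₀.lim - 36]
33. n10.sig = "wxun"  [S₁.sig ++ "n"]
34. n19.lim = 14  [14]
35. n20.lim = 0  [S₀.lim - 14]
36. n21.idx = "kn"  [terminal]
37. n20.cnt = "ykn"  ["y" ++ h.idx]
38. n20.wid = 27  [S.lim + 27]
39. n20.sig = "qkn"  ["q" ++ h.idx]
40. n22.tag = "zz"  [terminal]
41. n19.cnt = "qv"  ["qv"]
42. n19.wid = 5  [S₁.wid - 22]
43. n19.sig = "mykn"  ["m" ++ S₁.cnt]
44. n0.cnt = "qvp"  [S₃.cnt ++ "p"]
45. n0.wid = -4  [S₀.lim - 18]
46. n0.sig = "wxunm"  [S₂.sig ++ "m"]

"rm"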